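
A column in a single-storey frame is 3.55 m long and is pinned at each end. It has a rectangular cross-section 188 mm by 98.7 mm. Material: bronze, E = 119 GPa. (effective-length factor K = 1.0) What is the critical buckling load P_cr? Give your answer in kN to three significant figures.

Buckling occurs about the weak axis: I_min = h·b³/12 with b = 98.7 mm (the shorter side).
I_min = 188×98.7³/12 = 1.506×10^7 mm⁴
I = 1.506×10^7 mm⁴ = 1.506×10^-5 m⁴
Effective length L_e = K·L = 1 × 3.55 = 3.550 m
P_cr = π²EI / L_e² = π² × 119×10⁹ × 1.506×10^-5 / 3.550² = 1.404×10^6 N

P_cr ≈ 1400 kN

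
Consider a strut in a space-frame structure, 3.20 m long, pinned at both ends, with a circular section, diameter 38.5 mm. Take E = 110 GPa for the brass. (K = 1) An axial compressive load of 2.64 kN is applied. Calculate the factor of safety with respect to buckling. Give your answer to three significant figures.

I = πd⁴/64 = π×38.5⁴/64 = 1.078×10^5 mm⁴
I = 1.078×10^5 mm⁴ = 1.078×10^-7 m⁴
Effective length L_e = K·L = 1 × 3.20 = 3.200 m
P_cr = π²EI / L_e² = π² × 110×10⁹ × 1.078×10^-7 / 3.200² = 1.143×10^4 N
Factor of safety n = P_cr / P = 11.434 / 2.64 = 4.33

n ≈ 4.33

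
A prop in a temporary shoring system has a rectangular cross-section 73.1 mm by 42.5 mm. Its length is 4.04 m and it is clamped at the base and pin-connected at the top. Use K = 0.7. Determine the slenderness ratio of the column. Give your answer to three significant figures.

For a rectangle r_min = b/√12 = 42.5/√12 = 12.27 mm
L_e = K·L = 0.7 × 4.04 m = 2.828 m = 2828.0 mm
λ = L_e / r_min = 2828.0 / 12.27 = 231

λ ≈ 231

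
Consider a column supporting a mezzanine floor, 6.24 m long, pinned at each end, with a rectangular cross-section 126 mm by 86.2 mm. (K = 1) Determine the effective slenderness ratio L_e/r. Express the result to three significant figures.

λ ≈ 251

Buckling occurs about the weak axis: I_min = h·b³/12 with b = 86.2 mm (the shorter side).
I_min = 126×86.2³/12 = 6.725×10^6 mm⁴
A = 1.086×10^4 mm²;  r_min = √(I/A) = √(6.725×10^6/1.086×10^4) = 24.88 mm
L_e = K·L = 1 × 6.24 m = 6.240 m = 6240.0 mm
λ = L_e / r_min = 6240.0 / 24.88 = 251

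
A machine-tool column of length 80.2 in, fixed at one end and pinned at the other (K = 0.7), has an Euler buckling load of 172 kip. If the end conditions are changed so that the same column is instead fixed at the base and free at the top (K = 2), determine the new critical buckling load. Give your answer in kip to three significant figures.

P_cr ≈ 21.1 kip

P_cr ∝ 1/K², so P_cr,new = P_cr,old × (K_old/K_new)² = 172 × (0.7/2)²
= 172 × 0.1225 = 21.1 kip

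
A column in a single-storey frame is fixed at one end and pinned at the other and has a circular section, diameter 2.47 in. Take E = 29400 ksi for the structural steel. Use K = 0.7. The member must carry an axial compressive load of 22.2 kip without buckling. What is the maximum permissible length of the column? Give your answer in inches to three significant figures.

I = πd⁴/64 = π×2.47⁴/64 = 1.827 in⁴
At the buckling limit P_cr = P = 2.220×10^4 lb
From P_cr = π²EI/(K·L)²:  L = (1/K)·√(π²EI/P_cr) = (1/0.7)·√(π²×2.94×10^7×1.827/2.220×10^4)
L = 221 in

L_max ≈ 221 in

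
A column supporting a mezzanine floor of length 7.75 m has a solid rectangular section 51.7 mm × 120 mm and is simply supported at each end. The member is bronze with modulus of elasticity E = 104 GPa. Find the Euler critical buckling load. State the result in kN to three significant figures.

P_cr ≈ 23.6 kN

Buckling occurs about the weak axis: I_min = h·b³/12 with b = 51.7 mm (the shorter side).
I_min = 120×51.7³/12 = 1.382×10^6 mm⁴
I = 1.382×10^6 mm⁴ = 1.382×10^-6 m⁴
Effective length L_e = K·L = 1 × 7.75 = 7.750 m
P_cr = π²EI / L_e² = π² × 104×10⁹ × 1.382×10^-6 / 7.750² = 2.362×10^4 N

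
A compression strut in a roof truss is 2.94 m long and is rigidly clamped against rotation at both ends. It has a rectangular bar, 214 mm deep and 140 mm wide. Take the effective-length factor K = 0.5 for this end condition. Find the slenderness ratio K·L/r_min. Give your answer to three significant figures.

λ ≈ 36.4

Buckling occurs about the weak axis: I_min = h·b³/12 with b = 140 mm (the shorter side).
I_min = 214×140³/12 = 4.893×10^7 mm⁴
A = 2.996×10^4 mm²;  r_min = √(I/A) = √(4.893×10^7/2.996×10^4) = 40.41 mm
L_e = K·L = 0.5 × 2.94 m = 1.470 m = 1470.0 mm
λ = L_e / r_min = 1470.0 / 40.41 = 36.4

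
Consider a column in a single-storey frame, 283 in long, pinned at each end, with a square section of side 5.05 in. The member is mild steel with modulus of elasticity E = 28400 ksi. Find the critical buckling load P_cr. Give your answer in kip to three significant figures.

I = a⁴/12 = 5.05⁴/12 = 54.20 in⁴
Effective length L_e = K·L = 1 × 283 = 283.0 in
P_cr = π²EI / L_e² = π² × 28400×10³ × 54.20 / 283.0² = 1.897×10^5 lb

P_cr ≈ 190 kip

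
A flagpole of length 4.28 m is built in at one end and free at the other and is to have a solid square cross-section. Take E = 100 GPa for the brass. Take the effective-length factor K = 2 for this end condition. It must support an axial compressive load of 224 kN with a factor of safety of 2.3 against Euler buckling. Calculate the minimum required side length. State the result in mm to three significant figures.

a ≈ 146 mm

Required P_cr = n·P = 2.3 × 224 = 515.2 kN
L_e = K·L = 2 × 4.28 = 8.560 m
Required I = P_cr·L_e²/(π²E) = 5.152×10^5 × 8.560² / (π² × 1.00×10^11) = 3.825×10^-5 m⁴
I_req = 3.825×10^7 mm⁴
Solid square: I = a⁴/12  ⇒  a = (12I)^(1/4) = (12×3.825×10^7)^(1/4) = 146 mm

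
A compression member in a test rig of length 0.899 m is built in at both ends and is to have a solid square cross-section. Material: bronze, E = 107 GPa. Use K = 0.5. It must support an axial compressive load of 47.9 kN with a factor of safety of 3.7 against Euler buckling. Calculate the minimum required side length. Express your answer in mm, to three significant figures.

Required P_cr = n·P = 3.7 × 47.9 = 177.2 kN
L_e = K·L = 0.5 × 0.899 = 0.4495 m
Required I = P_cr·L_e²/(π²E) = 1.772×10^5 × 0.4495² / (π² × 1.07×10^11) = 3.391×10^-8 m⁴
I_req = 3.391×10^4 mm⁴
Solid square: I = a⁴/12  ⇒  a = (12I)^(1/4) = (12×3.391×10^4)^(1/4) = 25.3 mm

a ≈ 25.3 mm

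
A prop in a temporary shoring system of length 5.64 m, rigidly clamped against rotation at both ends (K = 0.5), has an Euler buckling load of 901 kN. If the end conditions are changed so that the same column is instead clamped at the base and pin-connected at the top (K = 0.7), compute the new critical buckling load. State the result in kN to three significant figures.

P_cr ≈ 460 kN

P_cr ∝ 1/K², so P_cr,new = P_cr,old × (K_old/K_new)² = 901 × (0.5/0.7)²
= 901 × 0.5102 = 460 kN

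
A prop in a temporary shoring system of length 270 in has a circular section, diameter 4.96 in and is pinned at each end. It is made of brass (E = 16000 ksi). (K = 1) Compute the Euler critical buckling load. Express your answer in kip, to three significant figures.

I = πd⁴/64 = π×4.96⁴/64 = 29.71 in⁴
Effective length L_e = K·L = 1 × 270 = 270.0 in
P_cr = π²EI / L_e² = π² × 16000×10³ × 29.71 / 270.0² = 6.436×10^4 lb

P_cr ≈ 64.4 kip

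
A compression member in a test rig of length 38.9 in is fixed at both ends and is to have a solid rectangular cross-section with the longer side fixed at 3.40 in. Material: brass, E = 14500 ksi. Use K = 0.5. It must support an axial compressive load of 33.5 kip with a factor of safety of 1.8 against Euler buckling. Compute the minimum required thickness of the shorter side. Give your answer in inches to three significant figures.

Required P_cr = n·P = 1.8 × 33.5 = 60.30 kip
L_e = K·L = 0.5 × 38.9 = 19.45 in
Required I = P_cr·L_e²/(π²E) = 6.030×10^4 × 19.45² / (π² × 1.45×10^7) = 0.1594 in⁴
Rectangle, weak axis: I_min = h·b³/12 with h = 3.40 in fixed  ⇒  b = (12I/h)^(1/3) = 0.826 in

b ≈ 0.826 in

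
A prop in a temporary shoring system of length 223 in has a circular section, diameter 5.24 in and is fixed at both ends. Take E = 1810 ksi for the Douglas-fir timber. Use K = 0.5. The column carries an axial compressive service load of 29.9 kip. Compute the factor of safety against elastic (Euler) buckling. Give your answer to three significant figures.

I = πd⁴/64 = π×5.24⁴/64 = 37.01 in⁴
Effective length L_e = K·L = 0.5 × 223 = 111.5 in
P_cr = π²EI / L_e² = π² × 1810×10³ × 37.01 / 111.5² = 5.318×10^4 lb
Factor of safety n = P_cr / P = 53.177 / 29.9 = 1.78

n ≈ 1.78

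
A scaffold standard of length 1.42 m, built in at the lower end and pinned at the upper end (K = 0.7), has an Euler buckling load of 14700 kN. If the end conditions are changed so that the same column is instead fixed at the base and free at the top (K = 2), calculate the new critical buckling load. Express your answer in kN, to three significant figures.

P_cr ≈ 1800 kN

P_cr ∝ 1/K², so P_cr,new = P_cr,old × (K_old/K_new)² = 14700 × (0.7/2)²
= 14700 × 0.1225 = 1800 kN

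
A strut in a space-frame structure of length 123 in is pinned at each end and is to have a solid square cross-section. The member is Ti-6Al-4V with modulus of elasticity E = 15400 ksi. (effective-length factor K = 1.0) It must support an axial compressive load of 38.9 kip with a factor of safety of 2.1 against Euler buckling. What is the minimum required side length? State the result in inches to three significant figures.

a ≈ 3.14 in

Required P_cr = n·P = 2.1 × 38.9 = 81.69 kip
L_e = K·L = 1 × 123 = 123.0 in
Required I = P_cr·L_e²/(π²E) = 8.169×10^4 × 123.0² / (π² × 1.54×10^7) = 8.131 in⁴
Solid square: I = a⁴/12  ⇒  a = (12I)^(1/4) = (12×8.131)^(1/4) = 3.14 in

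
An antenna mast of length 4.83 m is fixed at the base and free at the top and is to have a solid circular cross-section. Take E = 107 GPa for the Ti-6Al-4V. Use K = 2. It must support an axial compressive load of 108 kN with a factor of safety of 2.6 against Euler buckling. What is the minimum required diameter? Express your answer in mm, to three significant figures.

Required P_cr = n·P = 2.6 × 108 = 280.8 kN
L_e = K·L = 2 × 4.83 = 9.660 m
Required I = P_cr·L_e²/(π²E) = 2.808×10^5 × 9.660² / (π² × 1.07×10^11) = 2.481×10^-5 m⁴
I_req = 2.481×10^7 mm⁴
Solid circle: I = πd⁴/64  ⇒  d = (64I/π)^(1/4) = (64×2.481×10^7/π)^(1/4) = 150 mm

d ≈ 150 mm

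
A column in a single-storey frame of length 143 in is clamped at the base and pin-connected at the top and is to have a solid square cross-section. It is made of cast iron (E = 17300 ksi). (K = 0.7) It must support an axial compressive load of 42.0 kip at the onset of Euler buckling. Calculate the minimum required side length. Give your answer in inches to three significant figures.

a ≈ 2.33 in

L_e = K·L = 0.7 × 143 = 100.1 in
Required I = P_cr·L_e²/(π²E) = 4.200×10^4 × 100.1² / (π² × 1.73×10^7) = 2.465 in⁴
Solid square: I = a⁴/12  ⇒  a = (12I)^(1/4) = (12×2.465)^(1/4) = 2.33 in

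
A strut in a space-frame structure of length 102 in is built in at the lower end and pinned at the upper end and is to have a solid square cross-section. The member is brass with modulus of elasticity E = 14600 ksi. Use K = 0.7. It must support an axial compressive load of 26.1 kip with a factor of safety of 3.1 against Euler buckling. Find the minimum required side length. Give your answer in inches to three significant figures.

Required P_cr = n·P = 3.1 × 26.1 = 80.91 kip
L_e = K·L = 0.7 × 102 = 71.40 in
Required I = P_cr·L_e²/(π²E) = 8.091×10^4 × 71.40² / (π² × 1.46×10^7) = 2.863 in⁴
Solid square: I = a⁴/12  ⇒  a = (12I)^(1/4) = (12×2.863)^(1/4) = 2.42 in

a ≈ 2.42 in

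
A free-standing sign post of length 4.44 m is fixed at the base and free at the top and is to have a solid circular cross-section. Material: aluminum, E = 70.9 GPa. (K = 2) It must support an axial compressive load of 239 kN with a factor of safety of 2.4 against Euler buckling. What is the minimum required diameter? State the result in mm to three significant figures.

Required P_cr = n·P = 2.4 × 239 = 573.6 kN
L_e = K·L = 2 × 4.44 = 8.880 m
Required I = P_cr·L_e²/(π²E) = 5.736×10^5 × 8.880² / (π² × 7.09×10^10) = 6.464×10^-5 m⁴
I_req = 6.464×10^7 mm⁴
Solid circle: I = πd⁴/64  ⇒  d = (64I/π)^(1/4) = (64×6.464×10^7/π)^(1/4) = 190 mm

d ≈ 190 mm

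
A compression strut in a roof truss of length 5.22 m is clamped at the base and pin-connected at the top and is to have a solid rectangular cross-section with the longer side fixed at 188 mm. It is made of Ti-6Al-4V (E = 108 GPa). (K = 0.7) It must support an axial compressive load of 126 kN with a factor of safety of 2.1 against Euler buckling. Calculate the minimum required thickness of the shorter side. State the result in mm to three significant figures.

Required P_cr = n·P = 2.1 × 126 = 264.6 kN
L_e = K·L = 0.7 × 5.22 = 3.654 m
Required I = P_cr·L_e²/(π²E) = 2.646×10^5 × 3.654² / (π² × 1.08×10^11) = 3.314×10^-6 m⁴
I_req = 3.314×10^6 mm⁴
Rectangle, weak axis: I_min = h·b³/12 with h = 188 mm fixed  ⇒  b = (12I/h)^(1/3) = 59.6 mm

b ≈ 59.6 mm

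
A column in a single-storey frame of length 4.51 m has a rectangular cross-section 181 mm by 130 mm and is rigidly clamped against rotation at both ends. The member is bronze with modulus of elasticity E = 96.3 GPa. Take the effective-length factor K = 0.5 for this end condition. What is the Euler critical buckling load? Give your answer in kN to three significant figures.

Buckling occurs about the weak axis: I_min = h·b³/12 with b = 130 mm (the shorter side).
I_min = 181×130³/12 = 3.314×10^7 mm⁴
I = 3.314×10^7 mm⁴ = 3.314×10^-5 m⁴
Effective length L_e = K·L = 0.5 × 4.51 = 2.255 m
P_cr = π²EI / L_e² = π² × 96.3×10⁹ × 3.314×10^-5 / 2.255² = 6.194×10^6 N

P_cr ≈ 6190 kN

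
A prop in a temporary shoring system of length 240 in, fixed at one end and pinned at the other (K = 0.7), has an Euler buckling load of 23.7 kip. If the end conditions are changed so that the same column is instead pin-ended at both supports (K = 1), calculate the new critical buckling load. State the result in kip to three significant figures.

P_cr ≈ 11.6 kip

P_cr ∝ 1/K², so P_cr,new = P_cr,old × (K_old/K_new)² = 23.7 × (0.7/1)²
= 23.7 × 0.4900 = 11.6 kip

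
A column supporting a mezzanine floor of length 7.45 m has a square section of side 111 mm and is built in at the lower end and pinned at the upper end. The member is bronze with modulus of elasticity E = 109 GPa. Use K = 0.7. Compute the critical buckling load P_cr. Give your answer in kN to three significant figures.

P_cr ≈ 500 kN

I = a⁴/12 = 111⁴/12 = 1.265×10^7 mm⁴
I = 1.265×10^7 mm⁴ = 1.265×10^-5 m⁴
Effective length L_e = K·L = 0.7 × 7.45 = 5.215 m
P_cr = π²EI / L_e² = π² × 109×10⁹ × 1.265×10^-5 / 5.215² = 5.004×10^5 N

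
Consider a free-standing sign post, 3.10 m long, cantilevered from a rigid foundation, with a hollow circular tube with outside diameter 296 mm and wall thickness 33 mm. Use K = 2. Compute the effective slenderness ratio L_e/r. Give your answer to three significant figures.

λ ≈ 66.2

Inner diameter d_i = 296 − 2×33 = 230.0 mm
I = π(d_o⁴ − d_i⁴)/64 = π(296⁴ − 230.0⁴)/64 = 2.395×10^8 mm⁴
A = 2.727×10^4 mm²;  r_min = √(I/A) = √(2.395×10^8/2.727×10^4) = 93.71 mm
L_e = K·L = 2 × 3.10 m = 6.200 m = 6200.0 mm
λ = L_e / r_min = 6200.0 / 93.71 = 66.2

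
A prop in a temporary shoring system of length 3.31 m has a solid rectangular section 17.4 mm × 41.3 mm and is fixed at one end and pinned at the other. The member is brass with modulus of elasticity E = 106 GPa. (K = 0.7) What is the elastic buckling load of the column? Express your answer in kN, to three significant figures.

P_cr ≈ 3.53 kN

Buckling occurs about the weak axis: I_min = h·b³/12 with b = 17.4 mm (the shorter side).
I_min = 41.3×17.4³/12 = 1.813×10^4 mm⁴
I = 1.813×10^4 mm⁴ = 1.813×10^-8 m⁴
Effective length L_e = K·L = 0.7 × 3.31 = 2.317 m
P_cr = π²EI / L_e² = π² × 106×10⁹ × 1.813×10^-8 / 2.317² = 3.533×10^3 N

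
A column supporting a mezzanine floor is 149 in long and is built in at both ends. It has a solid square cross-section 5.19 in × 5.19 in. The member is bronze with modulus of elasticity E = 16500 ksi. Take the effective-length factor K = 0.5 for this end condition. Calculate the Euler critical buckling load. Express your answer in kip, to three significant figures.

I = a⁴/12 = 5.19⁴/12 = 60.46 in⁴
Effective length L_e = K·L = 0.5 × 149 = 74.50 in
P_cr = π²EI / L_e² = π² × 16500×10³ × 60.46 / 74.50² = 1.774×10^6 lb

P_cr ≈ 1770 kip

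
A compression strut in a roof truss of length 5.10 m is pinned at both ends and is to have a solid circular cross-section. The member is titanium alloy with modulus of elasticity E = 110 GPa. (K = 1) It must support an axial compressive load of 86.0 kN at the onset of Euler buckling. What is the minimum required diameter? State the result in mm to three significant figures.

d ≈ 80.5 mm

L_e = K·L = 1 × 5.10 = 5.100 m
Required I = P_cr·L_e²/(π²E) = 8.600×10^4 × 5.100² / (π² × 1.10×10^11) = 2.060×10^-6 m⁴
I_req = 2.060×10^6 mm⁴
Solid circle: I = πd⁴/64  ⇒  d = (64I/π)^(1/4) = (64×2.060×10^6/π)^(1/4) = 80.5 mm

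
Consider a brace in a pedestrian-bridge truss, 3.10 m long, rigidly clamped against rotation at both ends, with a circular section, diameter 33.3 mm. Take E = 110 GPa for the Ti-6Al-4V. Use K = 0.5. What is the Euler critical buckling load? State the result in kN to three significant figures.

P_cr ≈ 27.3 kN

I = πd⁴/64 = π×33.3⁴/64 = 6.036×10^4 mm⁴
I = 6.036×10^4 mm⁴ = 6.036×10^-8 m⁴
Effective length L_e = K·L = 0.5 × 3.10 = 1.550 m
P_cr = π²EI / L_e² = π² × 110×10⁹ × 6.036×10^-8 / 1.550² = 2.728×10^4 N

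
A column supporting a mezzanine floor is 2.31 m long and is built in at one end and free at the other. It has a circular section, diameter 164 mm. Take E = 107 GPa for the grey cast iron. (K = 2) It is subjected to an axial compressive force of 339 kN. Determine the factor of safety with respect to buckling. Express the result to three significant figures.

I = πd⁴/64 = π×164⁴/64 = 3.551×10^7 mm⁴
I = 3.551×10^7 mm⁴ = 3.551×10^-5 m⁴
Effective length L_e = K·L = 2 × 2.31 = 4.620 m
P_cr = π²EI / L_e² = π² × 107×10⁹ × 3.551×10^-5 / 4.620² = 1.757×10^6 N
Factor of safety n = P_cr / P = 1756.9 / 339 = 5.18

n ≈ 5.18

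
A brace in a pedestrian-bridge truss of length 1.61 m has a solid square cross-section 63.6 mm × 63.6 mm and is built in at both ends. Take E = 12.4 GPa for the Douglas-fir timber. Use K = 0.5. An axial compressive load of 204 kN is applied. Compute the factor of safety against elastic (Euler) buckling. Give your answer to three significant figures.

n ≈ 1.26

I = a⁴/12 = 63.6⁴/12 = 1.363×10^6 mm⁴
I = 1.363×10^6 mm⁴ = 1.363×10^-6 m⁴
Effective length L_e = K·L = 0.5 × 1.61 = 0.8050 m
P_cr = π²EI / L_e² = π² × 12.4×10⁹ × 1.363×10^-6 / 0.8050² = 2.575×10^5 N
Factor of safety n = P_cr / P = 257.50 / 204 = 1.26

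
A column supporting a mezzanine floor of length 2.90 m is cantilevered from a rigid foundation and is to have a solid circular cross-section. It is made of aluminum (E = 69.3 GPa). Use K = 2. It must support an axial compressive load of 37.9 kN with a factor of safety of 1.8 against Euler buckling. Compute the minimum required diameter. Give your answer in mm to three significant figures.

Required P_cr = n·P = 1.8 × 37.9 = 68.22 kN
L_e = K·L = 2 × 2.90 = 5.800 m
Required I = P_cr·L_e²/(π²E) = 6.822×10^4 × 5.800² / (π² × 6.93×10^10) = 3.355×10^-6 m⁴
I_req = 3.355×10^6 mm⁴
Solid circle: I = πd⁴/64  ⇒  d = (64I/π)^(1/4) = (64×3.355×10^6/π)^(1/4) = 90.9 mm

d ≈ 90.9 mm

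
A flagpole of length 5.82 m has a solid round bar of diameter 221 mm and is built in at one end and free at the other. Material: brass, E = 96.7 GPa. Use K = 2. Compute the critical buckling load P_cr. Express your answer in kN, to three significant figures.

P_cr ≈ 825 kN

I = πd⁴/64 = π×221⁴/64 = 1.171×10^8 mm⁴
I = 1.171×10^8 mm⁴ = 1.171×10^-4 m⁴
Effective length L_e = K·L = 2 × 5.82 = 11.64 m
P_cr = π²EI / L_e² = π² × 96.7×10⁹ × 1.171×10^-4 / 11.64² = 8.248×10^5 N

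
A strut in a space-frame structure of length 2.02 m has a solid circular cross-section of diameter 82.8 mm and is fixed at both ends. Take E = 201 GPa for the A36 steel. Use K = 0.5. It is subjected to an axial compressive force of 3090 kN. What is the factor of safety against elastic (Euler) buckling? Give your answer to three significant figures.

n ≈ 1.45

I = πd⁴/64 = π×82.8⁴/64 = 2.307×10^6 mm⁴
I = 2.307×10^6 mm⁴ = 2.307×10^-6 m⁴
Effective length L_e = K·L = 0.5 × 2.02 = 1.010 m
P_cr = π²EI / L_e² = π² × 201×10⁹ × 2.307×10^-6 / 1.010² = 4.487×10^6 N
Factor of safety n = P_cr / P = 4486.9 / 3090 = 1.45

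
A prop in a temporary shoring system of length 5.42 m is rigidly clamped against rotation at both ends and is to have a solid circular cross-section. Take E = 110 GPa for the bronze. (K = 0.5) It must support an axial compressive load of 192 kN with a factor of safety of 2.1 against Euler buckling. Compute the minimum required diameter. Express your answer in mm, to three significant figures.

d ≈ 86.3 mm

Required P_cr = n·P = 2.1 × 192 = 403.2 kN
L_e = K·L = 0.5 × 5.42 = 2.710 m
Required I = P_cr·L_e²/(π²E) = 4.032×10^5 × 2.710² / (π² × 1.10×10^11) = 2.728×10^-6 m⁴
I_req = 2.728×10^6 mm⁴
Solid circle: I = πd⁴/64  ⇒  d = (64I/π)^(1/4) = (64×2.728×10^6/π)^(1/4) = 86.3 mm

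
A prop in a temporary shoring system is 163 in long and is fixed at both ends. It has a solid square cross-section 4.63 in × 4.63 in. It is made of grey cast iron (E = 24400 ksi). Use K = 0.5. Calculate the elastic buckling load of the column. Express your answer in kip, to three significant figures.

P_cr ≈ 1390 kip

I = a⁴/12 = 4.63⁴/12 = 38.30 in⁴
Effective length L_e = K·L = 0.5 × 163 = 81.50 in
P_cr = π²EI / L_e² = π² × 24400×10³ × 38.30 / 81.50² = 1.388×10^6 lb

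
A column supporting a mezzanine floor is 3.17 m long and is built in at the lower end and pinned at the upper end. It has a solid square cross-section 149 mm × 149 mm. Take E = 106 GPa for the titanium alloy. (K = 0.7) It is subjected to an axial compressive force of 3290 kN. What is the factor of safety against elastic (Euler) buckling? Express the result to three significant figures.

n ≈ 2.65

I = a⁴/12 = 149⁴/12 = 4.107×10^7 mm⁴
I = 4.107×10^7 mm⁴ = 4.107×10^-5 m⁴
Effective length L_e = K·L = 0.7 × 3.17 = 2.219 m
P_cr = π²EI / L_e² = π² × 106×10⁹ × 4.107×10^-5 / 2.219² = 8.727×10^6 N
Factor of safety n = P_cr / P = 8726.8 / 3290 = 2.65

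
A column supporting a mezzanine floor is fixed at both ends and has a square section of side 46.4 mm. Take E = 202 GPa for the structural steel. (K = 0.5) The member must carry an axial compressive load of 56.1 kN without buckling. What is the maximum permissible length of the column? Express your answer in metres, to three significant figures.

I = a⁴/12 = 46.4⁴/12 = 3.863×10^5 mm⁴
I = 3.863×10^-7 m⁴
At the buckling limit P_cr = P = 5.610×10^4 N
From P_cr = π²EI/(K·L)²:  L = (1/K)·√(π²EI/P_cr) = (1/0.5)·√(π²×2.02×10^11×3.863×10^-7/5.610×10^4)
L = 7.41 m

L_max ≈ 7.41 m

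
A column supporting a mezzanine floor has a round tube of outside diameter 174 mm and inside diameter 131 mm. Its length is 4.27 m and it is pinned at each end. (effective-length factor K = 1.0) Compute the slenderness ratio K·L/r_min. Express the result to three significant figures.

λ ≈ 78.4

d_o = 174 mm, d_i = 131 mm
I = π(d_o⁴ − d_i⁴)/64 = π(174⁴ − 131.0⁴)/64 = 3.054×10^7 mm⁴
A = 1.030×10^4 mm²;  r_min = √(I/A) = √(3.054×10^7/1.030×10^4) = 54.45 mm
L_e = K·L = 1 × 4.27 m = 4.270 m = 4270.0 mm
λ = L_e / r_min = 4270.0 / 54.45 = 78.4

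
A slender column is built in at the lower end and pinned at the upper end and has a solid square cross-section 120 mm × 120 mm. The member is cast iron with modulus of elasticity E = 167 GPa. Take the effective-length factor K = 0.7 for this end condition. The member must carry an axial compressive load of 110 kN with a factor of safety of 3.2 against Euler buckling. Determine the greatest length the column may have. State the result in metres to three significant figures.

L_max ≈ 12.9 m

I = a⁴/12 = 120⁴/12 = 1.728×10^7 mm⁴
I = 1.728×10^-5 m⁴
Required critical load P_cr = n·P = 3.2 × 110 = 352.0 kN = 3.520×10^5 N
From P_cr = π²EI/(K·L)²:  L = (1/K)·√(π²EI/P_cr) = (1/0.7)·√(π²×1.67×10^11×1.728×10^-5/3.520×10^5)
L = 12.9 m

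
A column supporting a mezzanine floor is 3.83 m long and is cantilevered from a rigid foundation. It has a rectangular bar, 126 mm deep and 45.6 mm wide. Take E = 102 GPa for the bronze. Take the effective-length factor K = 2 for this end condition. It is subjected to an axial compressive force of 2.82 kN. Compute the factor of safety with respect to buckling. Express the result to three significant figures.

Buckling occurs about the weak axis: I_min = h·b³/12 with b = 45.6 mm (the shorter side).
I_min = 126×45.6³/12 = 9.956×10^5 mm⁴
I = 9.956×10^5 mm⁴ = 9.956×10^-7 m⁴
Effective length L_e = K·L = 2 × 3.83 = 7.660 m
P_cr = π²EI / L_e² = π² × 102×10⁹ × 9.956×10^-7 / 7.660² = 1.708×10^4 N
Factor of safety n = P_cr / P = 17.082 / 2.82 = 6.06

n ≈ 6.06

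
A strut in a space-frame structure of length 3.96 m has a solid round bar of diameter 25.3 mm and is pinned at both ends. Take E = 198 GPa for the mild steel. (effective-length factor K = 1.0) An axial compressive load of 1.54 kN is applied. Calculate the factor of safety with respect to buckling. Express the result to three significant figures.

I = πd⁴/64 = π×25.3⁴/64 = 2.011×10^4 mm⁴
I = 2.011×10^4 mm⁴ = 2.011×10^-8 m⁴
Effective length L_e = K·L = 1 × 3.96 = 3.960 m
P_cr = π²EI / L_e² = π² × 198×10⁹ × 2.011×10^-8 / 3.960² = 2.506×10^3 N
Factor of safety n = P_cr / P = 2.5063 / 1.54 = 1.63

n ≈ 1.63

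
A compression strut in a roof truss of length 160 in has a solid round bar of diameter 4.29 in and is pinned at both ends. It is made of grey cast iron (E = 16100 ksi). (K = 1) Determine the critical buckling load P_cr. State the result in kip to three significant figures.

I = πd⁴/64 = π×4.29⁴/64 = 16.63 in⁴
Effective length L_e = K·L = 1 × 160 = 160.0 in
P_cr = π²EI / L_e² = π² × 16100×10³ × 16.63 / 160.0² = 1.032×10^5 lb

P_cr ≈ 103 kip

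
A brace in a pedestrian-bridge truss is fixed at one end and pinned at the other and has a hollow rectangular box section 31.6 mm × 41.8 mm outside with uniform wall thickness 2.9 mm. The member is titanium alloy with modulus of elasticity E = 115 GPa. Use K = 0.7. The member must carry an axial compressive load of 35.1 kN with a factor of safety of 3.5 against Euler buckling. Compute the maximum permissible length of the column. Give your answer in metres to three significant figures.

Inner dimensions: h_i = 41.8 − 2×2.9 = 36.00 mm, b_i = 31.6 − 2×2.9 = 25.80 mm
Weak-axis I_min = (h_o·b_o³ − h_i·b_i³)/12 with b_o = 31.6, b_i = 25.80 mm (shorter outer/inner sides).
I_min = (41.8×31.6³ − 36.00×25.80³)/12 = 5.839×10^4 mm⁴
I = 5.839×10^-8 m⁴
Required critical load P_cr = n·P = 3.5 × 35.1 = 122.8 kN = 1.228×10^5 N
From P_cr = π²EI/(K·L)²:  L = (1/K)·√(π²EI/P_cr) = (1/0.7)·√(π²×1.15×10^11×5.839×10^-8/1.228×10^5)
L = 1.05 m

L_max ≈ 1.05 m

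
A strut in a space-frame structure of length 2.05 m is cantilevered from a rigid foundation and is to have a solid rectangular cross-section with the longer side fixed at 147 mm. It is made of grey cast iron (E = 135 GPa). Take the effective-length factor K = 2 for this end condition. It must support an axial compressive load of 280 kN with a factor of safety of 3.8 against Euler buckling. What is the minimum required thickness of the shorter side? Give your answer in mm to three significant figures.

Required P_cr = n·P = 3.8 × 280 = 1064 kN
L_e = K·L = 2 × 2.05 = 4.100 m
Required I = P_cr·L_e²/(π²E) = 1.064×10^6 × 4.100² / (π² × 1.35×10^11) = 1.342×10^-5 m⁴
I_req = 1.342×10^7 mm⁴
Rectangle, weak axis: I_min = h·b³/12 with h = 147 mm fixed  ⇒  b = (12I/h)^(1/3) = 103 mm

b ≈ 103 mm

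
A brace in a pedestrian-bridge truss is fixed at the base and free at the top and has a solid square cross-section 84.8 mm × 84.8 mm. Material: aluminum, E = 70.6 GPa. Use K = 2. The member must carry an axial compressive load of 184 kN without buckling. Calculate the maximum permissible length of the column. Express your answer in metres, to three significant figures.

L_max ≈ 2.02 m

I = a⁴/12 = 84.8⁴/12 = 4.309×10^6 mm⁴
I = 4.309×10^-6 m⁴
At the buckling limit P_cr = P = 1.840×10^5 N
From P_cr = π²EI/(K·L)²:  L = (1/K)·√(π²EI/P_cr) = (1/2)·√(π²×7.06×10^10×4.309×10^-6/1.840×10^5)
L = 2.02 m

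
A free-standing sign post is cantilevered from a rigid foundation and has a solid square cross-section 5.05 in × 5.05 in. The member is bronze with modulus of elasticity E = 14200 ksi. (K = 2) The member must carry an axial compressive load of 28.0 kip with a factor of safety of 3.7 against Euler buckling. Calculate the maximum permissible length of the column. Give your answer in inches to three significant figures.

L_max ≈ 135 in

I = a⁴/12 = 5.05⁴/12 = 54.20 in⁴
Required critical load P_cr = n·P = 3.7 × 28.0 = 103.6 kip = 1.036×10^5 lb
From P_cr = π²EI/(K·L)²:  L = (1/K)·√(π²EI/P_cr) = (1/2)·√(π²×1.42×10^7×54.20/1.036×10^5)
L = 135 in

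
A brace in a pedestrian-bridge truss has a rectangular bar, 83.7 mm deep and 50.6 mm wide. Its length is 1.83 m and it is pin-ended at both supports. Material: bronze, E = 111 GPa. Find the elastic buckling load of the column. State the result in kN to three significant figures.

Buckling occurs about the weak axis: I_min = h·b³/12 with b = 50.6 mm (the shorter side).
I_min = 83.7×50.6³/12 = 9.036×10^5 mm⁴
I = 9.036×10^5 mm⁴ = 9.036×10^-7 m⁴
Effective length L_e = K·L = 1 × 1.83 = 1.830 m
P_cr = π²EI / L_e² = π² × 111×10⁹ × 9.036×10^-7 / 1.830² = 2.956×10^5 N

P_cr ≈ 296 kN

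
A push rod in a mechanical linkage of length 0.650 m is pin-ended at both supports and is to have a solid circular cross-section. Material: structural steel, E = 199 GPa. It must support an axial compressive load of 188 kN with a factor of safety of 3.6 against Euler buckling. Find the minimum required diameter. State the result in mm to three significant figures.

d ≈ 41.5 mm

Required P_cr = n·P = 3.6 × 188 = 676.8 kN
L_e = K·L = 1 × 0.650 = 0.6500 m
Required I = P_cr·L_e²/(π²E) = 6.768×10^5 × 0.6500² / (π² × 1.99×10^11) = 1.456×10^-7 m⁴
I_req = 1.456×10^5 mm⁴
Solid circle: I = πd⁴/64  ⇒  d = (64I/π)^(1/4) = (64×1.456×10^5/π)^(1/4) = 41.5 mm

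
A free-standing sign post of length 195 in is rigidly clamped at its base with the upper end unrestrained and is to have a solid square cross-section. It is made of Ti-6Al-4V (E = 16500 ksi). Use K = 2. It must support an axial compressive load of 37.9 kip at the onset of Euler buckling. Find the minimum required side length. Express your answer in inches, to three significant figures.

L_e = K·L = 2 × 195 = 390.0 in
Required I = P_cr·L_e²/(π²E) = 3.790×10^4 × 390.0² / (π² × 1.65×10^7) = 35.40 in⁴
Solid square: I = a⁴/12  ⇒  a = (12I)^(1/4) = (12×35.40)^(1/4) = 4.54 in

a ≈ 4.54 in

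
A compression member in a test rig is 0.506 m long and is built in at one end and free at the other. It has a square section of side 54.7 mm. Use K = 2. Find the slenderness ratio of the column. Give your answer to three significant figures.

λ ≈ 64.1

For a square r = a/√12 = 54.7/√12 = 15.79 mm
L_e = K·L = 2 × 0.506 m = 1.012 m = 1012.0 mm
λ = L_e / r_min = 1012.0 / 15.79 = 64.1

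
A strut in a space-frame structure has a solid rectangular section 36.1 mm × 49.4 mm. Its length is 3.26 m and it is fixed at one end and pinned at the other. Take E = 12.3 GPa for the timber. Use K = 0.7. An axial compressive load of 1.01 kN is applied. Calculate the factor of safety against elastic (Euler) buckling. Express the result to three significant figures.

Buckling occurs about the weak axis: I_min = h·b³/12 with b = 36.1 mm (the shorter side).
I_min = 49.4×36.1³/12 = 1.937×10^5 mm⁴
I = 1.937×10^5 mm⁴ = 1.937×10^-7 m⁴
Effective length L_e = K·L = 0.7 × 3.26 = 2.282 m
P_cr = π²EI / L_e² = π² × 12.3×10⁹ × 1.937×10^-7 / 2.282² = 4.515×10^3 N
Factor of safety n = P_cr / P = 4.5148 / 1.01 = 4.47

n ≈ 4.47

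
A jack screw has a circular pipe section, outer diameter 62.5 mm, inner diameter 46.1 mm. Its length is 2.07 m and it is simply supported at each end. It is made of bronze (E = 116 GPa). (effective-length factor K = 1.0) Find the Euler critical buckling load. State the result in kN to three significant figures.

d_o = 62.5 mm, d_i = 46.1 mm
I = π(d_o⁴ − d_i⁴)/64 = π(62.5⁴ − 46.10⁴)/64 = 5.273×10^5 mm⁴
I = 5.273×10^5 mm⁴ = 5.273×10^-7 m⁴
Effective length L_e = K·L = 1 × 2.07 = 2.070 m
P_cr = π²EI / L_e² = π² × 116×10⁹ × 5.273×10^-7 / 2.070² = 1.409×10^5 N

P_cr ≈ 141 kN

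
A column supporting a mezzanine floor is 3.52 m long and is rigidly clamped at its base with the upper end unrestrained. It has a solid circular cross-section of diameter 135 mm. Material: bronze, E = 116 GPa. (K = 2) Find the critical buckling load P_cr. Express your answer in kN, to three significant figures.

P_cr ≈ 377 kN

I = πd⁴/64 = π×135⁴/64 = 1.630×10^7 mm⁴
I = 1.630×10^7 mm⁴ = 1.630×10^-5 m⁴
Effective length L_e = K·L = 2 × 3.52 = 7.040 m
P_cr = π²EI / L_e² = π² × 116×10⁹ × 1.630×10^-5 / 7.040² = 3.766×10^5 N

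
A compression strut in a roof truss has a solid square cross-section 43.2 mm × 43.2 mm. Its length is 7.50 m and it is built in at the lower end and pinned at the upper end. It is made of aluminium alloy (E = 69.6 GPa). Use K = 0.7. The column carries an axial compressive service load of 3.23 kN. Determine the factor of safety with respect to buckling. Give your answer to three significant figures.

I = a⁴/12 = 43.2⁴/12 = 2.902×10^5 mm⁴
I = 2.902×10^5 mm⁴ = 2.902×10^-7 m⁴
Effective length L_e = K·L = 0.7 × 7.50 = 5.250 m
P_cr = π²EI / L_e² = π² × 69.6×10⁹ × 2.902×10^-7 / 5.250² = 7.233×10^3 N
Factor of safety n = P_cr / P = 7.2334 / 3.23 = 2.24

n ≈ 2.24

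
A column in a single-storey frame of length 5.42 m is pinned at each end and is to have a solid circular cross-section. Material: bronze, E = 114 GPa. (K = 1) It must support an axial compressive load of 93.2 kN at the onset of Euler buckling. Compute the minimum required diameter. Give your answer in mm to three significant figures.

d ≈ 83.9 mm

L_e = K·L = 1 × 5.42 = 5.420 m
Required I = P_cr·L_e²/(π²E) = 9.320×10^4 × 5.420² / (π² × 1.14×10^11) = 2.433×10^-6 m⁴
I_req = 2.433×10^6 mm⁴
Solid circle: I = πd⁴/64  ⇒  d = (64I/π)^(1/4) = (64×2.433×10^6/π)^(1/4) = 83.9 mm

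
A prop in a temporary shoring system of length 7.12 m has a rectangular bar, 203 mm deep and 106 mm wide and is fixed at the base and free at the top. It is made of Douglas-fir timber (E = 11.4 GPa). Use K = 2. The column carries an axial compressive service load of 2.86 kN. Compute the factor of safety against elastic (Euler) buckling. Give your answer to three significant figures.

n ≈ 3.91

Buckling occurs about the weak axis: I_min = h·b³/12 with b = 106 mm (the shorter side).
I_min = 203×106³/12 = 2.015×10^7 mm⁴
I = 2.015×10^7 mm⁴ = 2.015×10^-5 m⁴
Effective length L_e = K·L = 2 × 7.12 = 14.24 m
P_cr = π²EI / L_e² = π² × 11.4×10⁹ × 2.015×10^-5 / 14.24² = 1.118×10^4 N
Factor of safety n = P_cr / P = 11.179 / 2.86 = 3.91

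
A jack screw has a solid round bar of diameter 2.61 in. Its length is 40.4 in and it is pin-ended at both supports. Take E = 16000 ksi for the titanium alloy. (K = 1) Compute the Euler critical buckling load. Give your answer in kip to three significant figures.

P_cr ≈ 220 kip

I = πd⁴/64 = π×2.61⁴/64 = 2.278 in⁴
Effective length L_e = K·L = 1 × 40.4 = 40.40 in
P_cr = π²EI / L_e² = π² × 16000×10³ × 2.278 / 40.40² = 2.204×10^5 lb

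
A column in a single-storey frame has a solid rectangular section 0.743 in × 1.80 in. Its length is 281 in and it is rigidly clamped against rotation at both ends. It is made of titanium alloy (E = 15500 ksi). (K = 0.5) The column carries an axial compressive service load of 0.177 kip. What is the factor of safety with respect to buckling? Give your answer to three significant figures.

n ≈ 2.69

Buckling occurs about the weak axis: I_min = h·b³/12 with b = 0.743 in (the shorter side).
I_min = 1.80×0.743³/12 = 6.153×10^-2 in⁴
Effective length L_e = K·L = 0.5 × 281 = 140.5 in
P_cr = π²EI / L_e² = π² × 15500×10³ × 6.153×10^-2 / 140.5² = 476.8 lb
Factor of safety n = P_cr / P = 0.47680 / 0.177 = 2.69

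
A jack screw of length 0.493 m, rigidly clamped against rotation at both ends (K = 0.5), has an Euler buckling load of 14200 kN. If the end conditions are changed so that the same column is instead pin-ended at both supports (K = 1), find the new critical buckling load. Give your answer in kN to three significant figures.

P_cr ≈ 3550 kN

P_cr ∝ 1/K², so P_cr,new = P_cr,old × (K_old/K_new)² = 14200 × (0.5/1)²
= 14200 × 0.2500 = 3550 kN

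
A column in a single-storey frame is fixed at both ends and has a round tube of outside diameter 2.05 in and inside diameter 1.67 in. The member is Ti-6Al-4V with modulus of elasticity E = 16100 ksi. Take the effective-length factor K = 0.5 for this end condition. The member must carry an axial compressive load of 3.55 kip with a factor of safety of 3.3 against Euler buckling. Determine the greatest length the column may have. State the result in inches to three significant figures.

L_max ≈ 162 in

d_o = 2.05 in, d_i = 1.67 in
I = π(d_o⁴ − d_i⁴)/64 = π(2.05⁴ − 1.670⁴)/64 = 0.4851 in⁴
Required critical load P_cr = n·P = 3.3 × 3.55 = 11.71 kip = 1.171×10^4 lb
From P_cr = π²EI/(K·L)²:  L = (1/K)·√(π²EI/P_cr) = (1/0.5)·√(π²×1.61×10^7×0.4851/1.171×10^4)
L = 162 in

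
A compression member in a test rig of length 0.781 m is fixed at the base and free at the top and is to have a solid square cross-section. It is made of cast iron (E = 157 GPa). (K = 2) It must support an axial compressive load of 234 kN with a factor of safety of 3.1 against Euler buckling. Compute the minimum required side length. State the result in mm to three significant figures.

a ≈ 60.8 mm

Required P_cr = n·P = 3.1 × 234 = 725.4 kN
L_e = K·L = 2 × 0.781 = 1.562 m
Required I = P_cr·L_e²/(π²E) = 7.254×10^5 × 1.562² / (π² × 1.57×10^11) = 1.142×10^-6 m⁴
I_req = 1.142×10^6 mm⁴
Solid square: I = a⁴/12  ⇒  a = (12I)^(1/4) = (12×1.142×10^6)^(1/4) = 60.8 mm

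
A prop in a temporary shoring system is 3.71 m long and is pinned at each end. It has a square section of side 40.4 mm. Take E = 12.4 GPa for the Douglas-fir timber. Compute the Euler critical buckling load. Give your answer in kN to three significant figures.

I = a⁴/12 = 40.4⁴/12 = 2.220×10^5 mm⁴
I = 2.220×10^5 mm⁴ = 2.220×10^-7 m⁴
Effective length L_e = K·L = 1 × 3.71 = 3.710 m
P_cr = π²EI / L_e² = π² × 12.4×10⁹ × 2.220×10^-7 / 3.710² = 1.974×10^3 N

P_cr ≈ 1.97 kN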